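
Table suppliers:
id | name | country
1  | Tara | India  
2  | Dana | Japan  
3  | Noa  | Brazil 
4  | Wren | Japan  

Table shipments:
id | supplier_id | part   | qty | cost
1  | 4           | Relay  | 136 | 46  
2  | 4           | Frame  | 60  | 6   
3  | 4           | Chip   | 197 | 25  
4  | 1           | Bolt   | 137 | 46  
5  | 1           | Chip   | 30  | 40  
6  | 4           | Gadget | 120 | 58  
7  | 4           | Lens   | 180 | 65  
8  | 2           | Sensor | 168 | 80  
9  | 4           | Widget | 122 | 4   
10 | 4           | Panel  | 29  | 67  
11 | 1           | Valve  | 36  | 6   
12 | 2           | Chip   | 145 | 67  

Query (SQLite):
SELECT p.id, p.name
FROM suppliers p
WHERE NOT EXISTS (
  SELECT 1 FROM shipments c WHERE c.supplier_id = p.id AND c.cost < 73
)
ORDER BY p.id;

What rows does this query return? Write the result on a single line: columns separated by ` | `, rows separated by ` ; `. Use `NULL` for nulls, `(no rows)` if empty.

3 | Noa

For each suppliers row, check whether any shipments with matching supplier_id has cost < 73.
Keep rows where that is false.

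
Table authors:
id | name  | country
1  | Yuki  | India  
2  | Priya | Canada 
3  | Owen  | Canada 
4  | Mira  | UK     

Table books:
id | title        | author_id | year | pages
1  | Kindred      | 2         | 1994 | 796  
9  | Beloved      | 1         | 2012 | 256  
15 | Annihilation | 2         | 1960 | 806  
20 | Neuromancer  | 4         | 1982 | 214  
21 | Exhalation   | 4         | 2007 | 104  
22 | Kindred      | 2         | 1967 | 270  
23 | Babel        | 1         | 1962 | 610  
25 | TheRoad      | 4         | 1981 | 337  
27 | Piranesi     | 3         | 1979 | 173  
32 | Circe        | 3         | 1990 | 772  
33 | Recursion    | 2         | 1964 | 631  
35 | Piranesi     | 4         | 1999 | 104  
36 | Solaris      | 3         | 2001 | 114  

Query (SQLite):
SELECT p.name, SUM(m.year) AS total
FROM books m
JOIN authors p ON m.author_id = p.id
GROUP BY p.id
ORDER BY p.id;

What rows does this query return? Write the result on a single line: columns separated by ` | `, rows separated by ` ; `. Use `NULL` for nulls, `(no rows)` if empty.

Yuki | 3974 ; Priya | 7885 ; Owen | 5970 ; Mira | 7969

Join each books row to its authors via author_id.
Group joined rows by authors.id; compute SUM(m.year) per group.
  1: ids {9, 23} → SUM(m.year)=3974
  2: ids {1, 15, 22, 33} → SUM(m.year)=7885
  3: ids {27, 32, 36} → SUM(m.year)=5970
  4: ids {20, 21, 25, 35} → SUM(m.year)=7969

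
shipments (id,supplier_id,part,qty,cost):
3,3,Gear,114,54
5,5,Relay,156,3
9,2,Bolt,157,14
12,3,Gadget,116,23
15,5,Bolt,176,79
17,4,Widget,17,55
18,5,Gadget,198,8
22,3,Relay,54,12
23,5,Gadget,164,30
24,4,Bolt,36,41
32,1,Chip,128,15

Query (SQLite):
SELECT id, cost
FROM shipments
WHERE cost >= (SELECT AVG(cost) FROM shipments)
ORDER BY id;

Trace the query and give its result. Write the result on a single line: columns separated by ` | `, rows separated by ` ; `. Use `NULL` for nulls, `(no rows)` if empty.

Scalar subquery: AVG(cost) over all shipments rows = 30.363636 (≈; comparison uses full precision).
Keep rows where cost >= that value.

3 | 54 ; 15 | 79 ; 17 | 55 ; 24 | 41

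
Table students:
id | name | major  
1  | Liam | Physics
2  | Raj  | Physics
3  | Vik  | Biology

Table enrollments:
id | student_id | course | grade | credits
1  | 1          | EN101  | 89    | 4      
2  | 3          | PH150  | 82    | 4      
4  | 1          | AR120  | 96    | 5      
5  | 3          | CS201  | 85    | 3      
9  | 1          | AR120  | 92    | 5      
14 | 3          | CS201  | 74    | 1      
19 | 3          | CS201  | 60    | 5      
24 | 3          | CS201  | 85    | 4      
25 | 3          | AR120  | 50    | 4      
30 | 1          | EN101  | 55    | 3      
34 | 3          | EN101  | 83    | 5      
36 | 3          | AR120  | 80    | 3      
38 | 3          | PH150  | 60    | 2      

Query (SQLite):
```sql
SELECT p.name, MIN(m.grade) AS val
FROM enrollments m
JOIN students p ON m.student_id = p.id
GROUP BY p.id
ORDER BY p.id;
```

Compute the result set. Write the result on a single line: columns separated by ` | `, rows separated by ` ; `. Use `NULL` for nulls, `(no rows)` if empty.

Join each enrollments row to its students via student_id.
Group joined rows by students.id; compute MIN(m.grade) per group.
  1: ids {1, 4, 9, 30} → MIN(m.grade)=55
  3: ids {2, 5, 14, 19, 24, 25, 34, 36, 38} → MIN(m.grade)=50

Liam | 55 ; Vik | 50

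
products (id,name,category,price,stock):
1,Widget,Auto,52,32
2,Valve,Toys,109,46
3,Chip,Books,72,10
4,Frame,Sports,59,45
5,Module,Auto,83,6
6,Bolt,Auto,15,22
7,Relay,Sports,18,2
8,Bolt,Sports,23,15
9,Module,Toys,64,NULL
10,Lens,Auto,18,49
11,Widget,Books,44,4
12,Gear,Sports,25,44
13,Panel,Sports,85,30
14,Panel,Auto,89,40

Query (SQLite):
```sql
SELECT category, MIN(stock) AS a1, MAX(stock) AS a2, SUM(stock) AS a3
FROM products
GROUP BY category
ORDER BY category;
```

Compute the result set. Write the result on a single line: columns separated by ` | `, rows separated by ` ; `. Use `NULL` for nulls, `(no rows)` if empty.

Group products by category.
Per group compute: MIN(stock), MAX(stock), SUM(stock).
  Auto: ids {1, 5, 6, 10, 14} → MIN(stock)=6, MAX(stock)=49, SUM(stock)=149
  Books: ids {3, 11} → MIN(stock)=4, MAX(stock)=10, SUM(stock)=14
  Sports: ids {4, 7, 8, 12, 13} → MIN(stock)=2, MAX(stock)=45, SUM(stock)=136
  Toys: ids {2, 9} → MIN(stock)=46, MAX(stock)=46, SUM(stock)=46

Auto | 6 | 49 | 149 ; Books | 4 | 10 | 14 ; Sports | 2 | 45 | 136 ; Toys | 46 | 46 | 46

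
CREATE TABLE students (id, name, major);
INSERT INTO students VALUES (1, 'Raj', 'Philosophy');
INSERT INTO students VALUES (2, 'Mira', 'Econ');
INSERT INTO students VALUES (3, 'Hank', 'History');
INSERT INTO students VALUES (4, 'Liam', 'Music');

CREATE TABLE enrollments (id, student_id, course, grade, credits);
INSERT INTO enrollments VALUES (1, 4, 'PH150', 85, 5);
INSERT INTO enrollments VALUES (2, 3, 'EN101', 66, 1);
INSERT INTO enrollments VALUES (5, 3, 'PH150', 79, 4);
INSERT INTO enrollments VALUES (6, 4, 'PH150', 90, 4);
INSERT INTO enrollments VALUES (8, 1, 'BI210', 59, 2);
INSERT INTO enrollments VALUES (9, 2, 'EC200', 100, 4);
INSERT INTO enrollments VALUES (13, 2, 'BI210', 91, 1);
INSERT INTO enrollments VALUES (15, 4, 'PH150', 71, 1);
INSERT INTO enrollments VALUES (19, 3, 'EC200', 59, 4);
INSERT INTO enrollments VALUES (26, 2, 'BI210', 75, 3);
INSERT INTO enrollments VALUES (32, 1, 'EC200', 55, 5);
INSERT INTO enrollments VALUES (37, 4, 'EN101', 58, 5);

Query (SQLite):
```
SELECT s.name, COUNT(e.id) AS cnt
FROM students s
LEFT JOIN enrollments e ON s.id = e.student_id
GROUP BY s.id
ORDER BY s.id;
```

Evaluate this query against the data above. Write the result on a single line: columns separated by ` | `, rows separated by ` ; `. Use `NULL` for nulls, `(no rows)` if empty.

LEFT JOIN keeps every students row; unmatched ones get NULL for enrollments columns.
Group by students.id and compute COUNT(e.id). COUNT(col) of an all-NULL group is 0.
  1: ids {8, 32} → COUNT(e.id)=2
  2: ids {9, 13, 26} → COUNT(e.id)=3
  3: ids {2, 5, 19} → COUNT(e.id)=3
  4: ids {1, 6, 15, 37} → COUNT(e.id)=4

Raj | 2 ; Mira | 3 ; Hank | 3 ; Liam | 4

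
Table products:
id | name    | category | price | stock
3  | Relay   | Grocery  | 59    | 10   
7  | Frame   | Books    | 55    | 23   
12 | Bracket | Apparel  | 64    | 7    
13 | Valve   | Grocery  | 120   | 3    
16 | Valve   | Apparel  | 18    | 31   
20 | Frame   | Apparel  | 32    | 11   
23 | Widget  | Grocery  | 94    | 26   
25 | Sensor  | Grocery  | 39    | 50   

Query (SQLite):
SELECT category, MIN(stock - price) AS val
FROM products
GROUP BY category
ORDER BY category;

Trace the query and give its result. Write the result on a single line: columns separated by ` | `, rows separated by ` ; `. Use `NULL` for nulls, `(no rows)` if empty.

Apparel | -57 ; Books | -32 ; Grocery | -117

For each row compute stock - price.
Group by category; take MIN of the expression per group.
  Apparel: ids {12, 16, 20} → MIN(stock - price)=-57
  Books: ids {7} → MIN(stock - price)=-32
  Grocery: ids {3, 13, 23, 25} → MIN(stock - price)=-117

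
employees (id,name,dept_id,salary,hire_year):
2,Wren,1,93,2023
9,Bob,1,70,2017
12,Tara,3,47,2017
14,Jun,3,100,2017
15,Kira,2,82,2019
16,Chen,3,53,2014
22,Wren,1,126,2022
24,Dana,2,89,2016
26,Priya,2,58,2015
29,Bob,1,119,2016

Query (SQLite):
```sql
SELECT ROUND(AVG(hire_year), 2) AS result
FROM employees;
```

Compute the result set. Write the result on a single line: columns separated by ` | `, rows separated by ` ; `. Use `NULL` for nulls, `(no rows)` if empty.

2017.6

All hire_year values: [2023, 2017, 2017, 2017, 2019, 2014, 2022, 2016, 2015, 2016].
AVG = 20176 / 10 (rounded to 2 dp).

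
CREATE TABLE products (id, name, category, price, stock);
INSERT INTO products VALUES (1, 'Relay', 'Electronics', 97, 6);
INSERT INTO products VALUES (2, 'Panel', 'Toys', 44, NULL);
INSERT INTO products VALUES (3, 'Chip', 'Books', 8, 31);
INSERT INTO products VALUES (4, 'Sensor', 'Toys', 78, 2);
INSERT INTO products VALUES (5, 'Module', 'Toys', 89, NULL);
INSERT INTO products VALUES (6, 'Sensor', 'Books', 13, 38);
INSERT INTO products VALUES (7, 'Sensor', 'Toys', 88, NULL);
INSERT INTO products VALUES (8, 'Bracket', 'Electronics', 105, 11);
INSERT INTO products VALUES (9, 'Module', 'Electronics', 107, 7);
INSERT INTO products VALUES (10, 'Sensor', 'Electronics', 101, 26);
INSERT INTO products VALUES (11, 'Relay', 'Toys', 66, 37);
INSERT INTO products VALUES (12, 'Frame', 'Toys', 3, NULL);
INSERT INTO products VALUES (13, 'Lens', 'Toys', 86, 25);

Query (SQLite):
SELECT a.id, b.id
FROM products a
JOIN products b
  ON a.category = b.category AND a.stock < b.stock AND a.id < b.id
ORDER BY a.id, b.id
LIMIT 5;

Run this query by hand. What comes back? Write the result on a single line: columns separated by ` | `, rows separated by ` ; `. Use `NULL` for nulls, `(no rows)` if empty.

Pairs (a,b) with same category, a.stock < b.stock, a.id < b.id.
category groups: Books:{3,6} Electronics:{1,8,9,10} Toys:{2,4,5,7,11,12,13}
Ordered by (a.id, b.id); first 5.

1 | 8 ; 1 | 9 ; 1 | 10 ; 3 | 6 ; 4 | 11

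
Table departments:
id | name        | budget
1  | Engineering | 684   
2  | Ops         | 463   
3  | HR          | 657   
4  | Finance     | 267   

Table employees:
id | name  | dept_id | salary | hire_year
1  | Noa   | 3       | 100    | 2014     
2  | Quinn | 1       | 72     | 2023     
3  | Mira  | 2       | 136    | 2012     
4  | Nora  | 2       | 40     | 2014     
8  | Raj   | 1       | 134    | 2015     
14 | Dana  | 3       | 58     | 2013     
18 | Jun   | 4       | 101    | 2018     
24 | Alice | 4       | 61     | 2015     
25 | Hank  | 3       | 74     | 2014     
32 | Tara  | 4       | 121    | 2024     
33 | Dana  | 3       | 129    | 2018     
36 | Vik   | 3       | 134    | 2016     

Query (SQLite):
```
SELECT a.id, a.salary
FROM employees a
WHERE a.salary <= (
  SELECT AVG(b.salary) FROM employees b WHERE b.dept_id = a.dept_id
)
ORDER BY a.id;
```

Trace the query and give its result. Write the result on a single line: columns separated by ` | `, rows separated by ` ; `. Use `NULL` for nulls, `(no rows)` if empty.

2 | 72 ; 4 | 40 ; 14 | 58 ; 24 | 61 ; 25 | 74

For each employees row a, compute AVG(salary) over rows sharing a.dept_id.
Keep row a if a.salary <= that per-group AVG.
  dept_id=1: AVG(salary) = 103.0
  dept_id=2: AVG(salary) = 88.0
  dept_id=3: AVG(salary) = 99.0
  dept_id=4: AVG(salary) = 94.333333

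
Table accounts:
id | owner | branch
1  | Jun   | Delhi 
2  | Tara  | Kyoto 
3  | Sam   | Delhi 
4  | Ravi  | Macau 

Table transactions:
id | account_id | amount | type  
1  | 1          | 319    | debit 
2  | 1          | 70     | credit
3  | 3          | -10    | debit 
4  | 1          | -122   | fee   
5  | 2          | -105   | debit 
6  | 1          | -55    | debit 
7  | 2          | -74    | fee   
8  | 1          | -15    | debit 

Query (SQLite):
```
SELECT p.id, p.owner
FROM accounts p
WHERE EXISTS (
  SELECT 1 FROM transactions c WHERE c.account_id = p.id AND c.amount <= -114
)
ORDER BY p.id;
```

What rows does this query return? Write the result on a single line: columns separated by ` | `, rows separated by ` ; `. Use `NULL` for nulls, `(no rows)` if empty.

1 | Jun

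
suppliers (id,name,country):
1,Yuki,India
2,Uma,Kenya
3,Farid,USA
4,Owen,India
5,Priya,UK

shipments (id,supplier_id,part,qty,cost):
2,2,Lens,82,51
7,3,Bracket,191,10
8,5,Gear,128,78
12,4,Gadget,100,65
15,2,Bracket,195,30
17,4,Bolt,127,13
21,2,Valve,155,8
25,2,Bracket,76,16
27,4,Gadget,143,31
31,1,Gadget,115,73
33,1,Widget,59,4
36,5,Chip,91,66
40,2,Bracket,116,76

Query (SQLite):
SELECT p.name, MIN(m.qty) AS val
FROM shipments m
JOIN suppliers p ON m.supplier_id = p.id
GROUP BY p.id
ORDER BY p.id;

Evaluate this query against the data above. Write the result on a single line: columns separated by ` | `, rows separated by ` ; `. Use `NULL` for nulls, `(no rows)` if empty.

Join each shipments row to its suppliers via supplier_id.
Group joined rows by suppliers.id; compute MIN(m.qty) per group.
  1: ids {31, 33} → MIN(m.qty)=59
  2: ids {2, 15, 21, 25, 40} → MIN(m.qty)=76
  3: ids {7} → MIN(m.qty)=191
  4: ids {12, 17, 27} → MIN(m.qty)=100
  5: ids {8, 36} → MIN(m.qty)=91

Yuki | 59 ; Uma | 76 ; Farid | 191 ; Owen | 100 ; Priya | 91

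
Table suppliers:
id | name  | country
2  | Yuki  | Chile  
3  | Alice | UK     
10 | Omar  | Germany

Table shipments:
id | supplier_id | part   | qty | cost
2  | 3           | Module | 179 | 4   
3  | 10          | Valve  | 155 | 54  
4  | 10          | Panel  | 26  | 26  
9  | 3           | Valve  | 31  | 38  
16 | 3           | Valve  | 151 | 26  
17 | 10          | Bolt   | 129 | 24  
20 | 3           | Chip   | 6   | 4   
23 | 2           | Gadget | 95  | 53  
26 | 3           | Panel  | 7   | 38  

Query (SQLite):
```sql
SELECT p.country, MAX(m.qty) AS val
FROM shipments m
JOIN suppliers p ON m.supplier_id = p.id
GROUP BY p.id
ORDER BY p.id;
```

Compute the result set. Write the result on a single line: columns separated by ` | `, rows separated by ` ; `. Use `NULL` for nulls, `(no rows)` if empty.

Join each shipments row to its suppliers via supplier_id.
Group joined rows by suppliers.id; compute MAX(m.qty) per group.
  2: ids {23} → MAX(m.qty)=95
  3: ids {2, 9, 16, 20, 26} → MAX(m.qty)=179
  10: ids {3, 4, 17} → MAX(m.qty)=155

Chile | 95 ; UK | 179 ; Germany | 155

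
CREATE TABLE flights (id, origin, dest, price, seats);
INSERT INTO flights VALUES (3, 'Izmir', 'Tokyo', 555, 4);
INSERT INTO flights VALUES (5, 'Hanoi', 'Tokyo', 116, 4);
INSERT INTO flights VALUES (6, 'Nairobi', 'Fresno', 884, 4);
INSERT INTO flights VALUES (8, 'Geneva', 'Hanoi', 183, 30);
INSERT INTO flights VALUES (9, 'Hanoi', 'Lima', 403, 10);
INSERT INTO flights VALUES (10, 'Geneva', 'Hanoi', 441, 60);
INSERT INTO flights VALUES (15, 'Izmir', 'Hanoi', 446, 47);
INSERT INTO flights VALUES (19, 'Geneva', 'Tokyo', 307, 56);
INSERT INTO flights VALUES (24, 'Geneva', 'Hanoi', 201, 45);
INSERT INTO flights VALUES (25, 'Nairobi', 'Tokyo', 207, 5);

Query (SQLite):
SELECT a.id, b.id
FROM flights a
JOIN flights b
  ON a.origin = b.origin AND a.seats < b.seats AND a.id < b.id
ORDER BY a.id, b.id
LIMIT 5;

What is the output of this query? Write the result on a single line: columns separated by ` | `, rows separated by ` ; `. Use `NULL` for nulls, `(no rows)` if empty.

3 | 15 ; 5 | 9 ; 6 | 25 ; 8 | 10 ; 8 | 19

Pairs (a,b) with same origin, a.seats < b.seats, a.id < b.id.
origin groups: Geneva:{8,10,19,24} Hanoi:{5,9} Izmir:{3,15} Nairobi:{6,25}
Ordered by (a.id, b.id); first 5.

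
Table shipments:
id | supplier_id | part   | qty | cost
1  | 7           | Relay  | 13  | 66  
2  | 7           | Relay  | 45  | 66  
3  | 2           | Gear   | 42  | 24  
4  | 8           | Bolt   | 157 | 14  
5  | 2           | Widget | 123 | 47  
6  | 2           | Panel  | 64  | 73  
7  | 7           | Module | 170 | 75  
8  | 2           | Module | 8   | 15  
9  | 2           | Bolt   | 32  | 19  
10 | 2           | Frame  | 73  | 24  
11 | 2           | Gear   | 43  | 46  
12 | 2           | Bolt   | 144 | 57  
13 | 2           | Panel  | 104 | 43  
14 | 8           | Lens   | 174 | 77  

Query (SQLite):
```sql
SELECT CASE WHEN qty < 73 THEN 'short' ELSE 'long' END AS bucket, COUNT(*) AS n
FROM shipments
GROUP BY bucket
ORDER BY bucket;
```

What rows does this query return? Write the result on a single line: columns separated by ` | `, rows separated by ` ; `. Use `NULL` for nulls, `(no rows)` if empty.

long | 7 ; short | 7

Bucket rows by qty < 73 → 'short' else 'long'; count each bucket.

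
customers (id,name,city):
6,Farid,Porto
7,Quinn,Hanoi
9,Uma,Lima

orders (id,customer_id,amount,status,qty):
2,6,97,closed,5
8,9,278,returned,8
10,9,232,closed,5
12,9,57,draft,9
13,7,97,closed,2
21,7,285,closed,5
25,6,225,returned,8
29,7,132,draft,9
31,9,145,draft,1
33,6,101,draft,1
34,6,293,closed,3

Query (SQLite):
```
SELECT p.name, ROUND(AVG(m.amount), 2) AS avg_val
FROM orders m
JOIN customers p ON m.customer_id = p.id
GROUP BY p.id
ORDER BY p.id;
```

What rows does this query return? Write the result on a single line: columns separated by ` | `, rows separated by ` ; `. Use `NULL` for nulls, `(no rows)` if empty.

Join each orders row to its customers via customer_id.
Group joined rows by customers.id; compute ROUND(AVG(m.amount), 2) per group.
  6: ids {2, 25, 33, 34} → ROUND(AVG(m.amount), 2)=179
  7: ids {13, 21, 29} → ROUND(AVG(m.amount), 2)=171.33
  9: ids {8, 10, 12, 31} → ROUND(AVG(m.amount), 2)=178

Farid | 179 ; Quinn | 171.33 ; Uma | 178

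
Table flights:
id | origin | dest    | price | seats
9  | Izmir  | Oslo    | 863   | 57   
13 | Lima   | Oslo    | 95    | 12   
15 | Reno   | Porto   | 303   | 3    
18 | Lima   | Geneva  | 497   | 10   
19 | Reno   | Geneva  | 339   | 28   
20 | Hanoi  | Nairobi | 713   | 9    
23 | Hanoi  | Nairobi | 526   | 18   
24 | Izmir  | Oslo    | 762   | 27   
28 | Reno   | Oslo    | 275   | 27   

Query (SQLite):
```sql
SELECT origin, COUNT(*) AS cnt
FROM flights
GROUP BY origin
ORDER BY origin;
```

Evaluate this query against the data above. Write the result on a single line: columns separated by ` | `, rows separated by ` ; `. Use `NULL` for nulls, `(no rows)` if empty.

Partition flights by origin; compute COUNT(*) within each group.
  Hanoi: ids {20, 23} → COUNT(*)=2
  Izmir: ids {9, 24} → COUNT(*)=2
  Lima: ids {13, 18} → COUNT(*)=2
  Reno: ids {15, 19, 28} → COUNT(*)=3

Hanoi | 2 ; Izmir | 2 ; Lima | 2 ; Reno | 3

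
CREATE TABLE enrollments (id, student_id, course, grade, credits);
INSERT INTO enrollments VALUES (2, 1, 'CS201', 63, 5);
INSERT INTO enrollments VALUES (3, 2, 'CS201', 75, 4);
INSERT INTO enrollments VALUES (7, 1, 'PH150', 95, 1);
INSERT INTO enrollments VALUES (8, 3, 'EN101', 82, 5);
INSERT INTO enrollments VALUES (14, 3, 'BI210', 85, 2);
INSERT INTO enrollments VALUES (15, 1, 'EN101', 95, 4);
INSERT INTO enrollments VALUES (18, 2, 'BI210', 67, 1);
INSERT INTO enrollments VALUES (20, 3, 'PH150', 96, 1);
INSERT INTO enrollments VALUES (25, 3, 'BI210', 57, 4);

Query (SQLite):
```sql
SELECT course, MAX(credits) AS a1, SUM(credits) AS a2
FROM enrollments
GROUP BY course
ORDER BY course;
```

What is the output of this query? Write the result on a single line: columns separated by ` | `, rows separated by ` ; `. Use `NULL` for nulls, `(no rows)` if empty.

Group enrollments by course.
Per group compute: MAX(credits), SUM(credits).
  BI210: ids {14, 18, 25} → MAX(credits)=4, SUM(credits)=7
  CS201: ids {2, 3} → MAX(credits)=5, SUM(credits)=9
  EN101: ids {8, 15} → MAX(credits)=5, SUM(credits)=9
  PH150: ids {7, 20} → MAX(credits)=1, SUM(credits)=2

BI210 | 4 | 7 ; CS201 | 5 | 9 ; EN101 | 5 | 9 ; PH150 | 1 | 2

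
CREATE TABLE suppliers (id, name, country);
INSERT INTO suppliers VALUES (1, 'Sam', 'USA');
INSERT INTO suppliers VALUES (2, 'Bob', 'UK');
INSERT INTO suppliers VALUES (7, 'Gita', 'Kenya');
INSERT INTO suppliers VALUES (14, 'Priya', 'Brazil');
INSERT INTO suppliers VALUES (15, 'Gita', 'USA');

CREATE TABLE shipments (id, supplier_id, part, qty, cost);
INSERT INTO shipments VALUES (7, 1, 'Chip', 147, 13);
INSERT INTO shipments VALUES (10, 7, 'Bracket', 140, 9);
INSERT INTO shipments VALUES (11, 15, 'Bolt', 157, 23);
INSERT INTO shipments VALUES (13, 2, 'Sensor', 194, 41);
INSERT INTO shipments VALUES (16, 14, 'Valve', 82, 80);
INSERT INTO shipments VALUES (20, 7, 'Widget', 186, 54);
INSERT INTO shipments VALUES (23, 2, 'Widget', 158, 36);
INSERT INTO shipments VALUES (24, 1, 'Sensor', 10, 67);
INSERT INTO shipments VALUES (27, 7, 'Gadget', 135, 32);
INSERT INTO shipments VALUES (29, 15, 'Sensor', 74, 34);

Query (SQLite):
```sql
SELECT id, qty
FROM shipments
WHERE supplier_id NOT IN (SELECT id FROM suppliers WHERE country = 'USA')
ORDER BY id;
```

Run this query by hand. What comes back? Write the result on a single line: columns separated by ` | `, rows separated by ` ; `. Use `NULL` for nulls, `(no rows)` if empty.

10 | 140 ; 13 | 194 ; 16 | 82 ; 20 | 186 ; 23 | 158 ; 27 | 135

Inner query: suppliers.id where country = 'USA'.
Outer: keep shipments rows whose supplier_id is not in that set.
Inner query → {1, 15}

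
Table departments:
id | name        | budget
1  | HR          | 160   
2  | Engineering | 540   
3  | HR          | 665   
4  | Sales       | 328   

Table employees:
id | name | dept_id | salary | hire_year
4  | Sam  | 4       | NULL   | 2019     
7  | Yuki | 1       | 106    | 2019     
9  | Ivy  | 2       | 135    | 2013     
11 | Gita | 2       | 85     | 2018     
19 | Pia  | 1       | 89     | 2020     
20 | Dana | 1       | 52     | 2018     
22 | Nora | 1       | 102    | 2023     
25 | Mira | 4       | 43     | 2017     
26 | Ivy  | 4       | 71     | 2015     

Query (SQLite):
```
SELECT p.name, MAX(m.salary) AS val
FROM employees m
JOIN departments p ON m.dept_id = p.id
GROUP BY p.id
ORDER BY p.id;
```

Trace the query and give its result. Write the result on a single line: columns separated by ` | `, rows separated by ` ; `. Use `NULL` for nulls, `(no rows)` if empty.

Join each employees row to its departments via dept_id.
Group joined rows by departments.id; compute MAX(m.salary) per group.
  1: ids {7, 19, 20, 22} → MAX(m.salary)=106
  2: ids {9, 11} → MAX(m.salary)=135
  4: ids {4, 25, 26} → MAX(m.salary)=71

HR | 106 ; Engineering | 135 ; Sales | 71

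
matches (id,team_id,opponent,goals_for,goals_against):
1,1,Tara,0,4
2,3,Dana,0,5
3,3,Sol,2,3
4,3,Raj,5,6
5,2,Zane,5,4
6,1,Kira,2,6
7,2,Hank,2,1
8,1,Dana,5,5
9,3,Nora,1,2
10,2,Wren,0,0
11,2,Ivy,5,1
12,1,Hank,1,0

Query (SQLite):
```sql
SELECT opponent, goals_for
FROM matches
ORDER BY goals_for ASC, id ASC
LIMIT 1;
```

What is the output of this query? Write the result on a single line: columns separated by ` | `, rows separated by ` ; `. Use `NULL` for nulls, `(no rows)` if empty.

Tara | 0

Sort by goals_for asc, tiebreak id asc: (0, id=1), (0, id=2), (0, id=10), (1, id=9) …. Take first 1.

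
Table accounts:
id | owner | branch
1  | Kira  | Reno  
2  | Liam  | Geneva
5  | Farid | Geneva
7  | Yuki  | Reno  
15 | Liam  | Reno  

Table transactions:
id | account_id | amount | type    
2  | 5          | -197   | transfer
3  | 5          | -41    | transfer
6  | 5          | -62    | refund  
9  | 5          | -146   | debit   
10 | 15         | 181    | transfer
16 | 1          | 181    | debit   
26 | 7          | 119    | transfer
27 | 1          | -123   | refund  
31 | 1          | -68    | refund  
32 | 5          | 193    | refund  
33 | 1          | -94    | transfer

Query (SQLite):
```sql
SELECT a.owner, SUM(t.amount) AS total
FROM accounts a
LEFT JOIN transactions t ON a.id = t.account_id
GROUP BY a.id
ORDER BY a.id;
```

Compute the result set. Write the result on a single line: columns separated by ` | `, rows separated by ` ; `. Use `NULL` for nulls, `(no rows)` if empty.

Kira | -104 ; Liam | NULL ; Farid | -253 ; Yuki | 119 ; Liam | 181

LEFT JOIN keeps every accounts row; unmatched ones get NULL for transactions columns.
Group by accounts.id and compute SUM(t.amount). SUM over an all-NULL group is NULL.
  1: ids {16, 27, 31, 33} → SUM(t.amount)=-104
  2: ids {—} → SUM(t.amount)=NULL
  5: ids {2, 3, 6, 9, 32} → SUM(t.amount)=-253
  7: ids {26} → SUM(t.amount)=119
  15: ids {10} → SUM(t.amount)=181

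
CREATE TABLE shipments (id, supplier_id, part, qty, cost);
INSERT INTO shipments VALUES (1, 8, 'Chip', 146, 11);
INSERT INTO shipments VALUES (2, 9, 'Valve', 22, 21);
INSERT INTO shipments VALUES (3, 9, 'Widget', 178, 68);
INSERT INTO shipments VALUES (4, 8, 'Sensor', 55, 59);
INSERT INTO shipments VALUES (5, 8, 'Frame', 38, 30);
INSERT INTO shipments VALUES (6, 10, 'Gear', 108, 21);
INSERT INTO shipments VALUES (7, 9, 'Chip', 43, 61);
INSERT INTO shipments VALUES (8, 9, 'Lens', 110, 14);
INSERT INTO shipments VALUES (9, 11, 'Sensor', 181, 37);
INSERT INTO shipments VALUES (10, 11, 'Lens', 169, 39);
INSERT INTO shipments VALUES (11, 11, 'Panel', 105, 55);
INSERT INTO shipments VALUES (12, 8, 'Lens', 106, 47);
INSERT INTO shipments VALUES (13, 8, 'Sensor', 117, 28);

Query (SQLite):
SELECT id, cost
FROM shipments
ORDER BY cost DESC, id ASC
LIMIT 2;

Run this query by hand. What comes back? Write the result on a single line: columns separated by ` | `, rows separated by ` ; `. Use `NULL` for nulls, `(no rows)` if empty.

3 | 68 ; 7 | 61

Sort by cost desc, tiebreak id asc: (68, id=3), (61, id=7), (59, id=4), (55, id=11), (47, id=12) …. Take first 2.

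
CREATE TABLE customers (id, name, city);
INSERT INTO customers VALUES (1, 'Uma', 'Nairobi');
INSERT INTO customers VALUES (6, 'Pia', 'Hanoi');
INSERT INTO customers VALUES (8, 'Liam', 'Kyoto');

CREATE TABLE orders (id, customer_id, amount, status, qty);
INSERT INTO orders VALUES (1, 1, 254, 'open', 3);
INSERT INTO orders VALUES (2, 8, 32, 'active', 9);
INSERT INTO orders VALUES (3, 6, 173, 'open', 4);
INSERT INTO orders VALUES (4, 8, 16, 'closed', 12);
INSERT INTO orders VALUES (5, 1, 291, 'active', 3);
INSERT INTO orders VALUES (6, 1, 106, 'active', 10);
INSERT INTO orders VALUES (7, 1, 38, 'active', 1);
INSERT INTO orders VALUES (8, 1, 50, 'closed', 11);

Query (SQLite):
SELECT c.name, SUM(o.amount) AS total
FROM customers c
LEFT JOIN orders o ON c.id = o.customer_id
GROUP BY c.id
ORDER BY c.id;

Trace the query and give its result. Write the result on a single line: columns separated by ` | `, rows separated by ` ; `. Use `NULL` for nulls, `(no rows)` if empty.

LEFT JOIN keeps every customers row; unmatched ones get NULL for orders columns.
Group by customers.id and compute SUM(o.amount). SUM over an all-NULL group is NULL.
  1: ids {1, 5, 6, 7, 8} → SUM(o.amount)=739
  6: ids {3} → SUM(o.amount)=173
  8: ids {2, 4} → SUM(o.amount)=48

Uma | 739 ; Pia | 173 ; Liam | 48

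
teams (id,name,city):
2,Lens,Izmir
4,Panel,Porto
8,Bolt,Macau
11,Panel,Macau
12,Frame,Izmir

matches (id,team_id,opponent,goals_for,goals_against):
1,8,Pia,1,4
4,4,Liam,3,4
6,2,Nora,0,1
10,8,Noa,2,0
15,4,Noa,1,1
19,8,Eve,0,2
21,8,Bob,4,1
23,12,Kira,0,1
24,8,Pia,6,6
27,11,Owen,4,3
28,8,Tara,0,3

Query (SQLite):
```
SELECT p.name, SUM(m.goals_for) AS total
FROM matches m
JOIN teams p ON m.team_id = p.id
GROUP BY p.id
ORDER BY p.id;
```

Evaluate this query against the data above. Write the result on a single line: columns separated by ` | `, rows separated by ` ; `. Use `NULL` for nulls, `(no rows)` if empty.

Join each matches row to its teams via team_id.
Group joined rows by teams.id; compute SUM(m.goals_for) per group.
  2: ids {6} → SUM(m.goals_for)=0
  4: ids {4, 15} → SUM(m.goals_for)=4
  8: ids {1, 10, 19, 21, 24, 28} → SUM(m.goals_for)=13
  11: ids {27} → SUM(m.goals_for)=4
  12: ids {23} → SUM(m.goals_for)=0

Lens | 0 ; Panel | 4 ; Bolt | 13 ; Panel | 4 ; Frame | 0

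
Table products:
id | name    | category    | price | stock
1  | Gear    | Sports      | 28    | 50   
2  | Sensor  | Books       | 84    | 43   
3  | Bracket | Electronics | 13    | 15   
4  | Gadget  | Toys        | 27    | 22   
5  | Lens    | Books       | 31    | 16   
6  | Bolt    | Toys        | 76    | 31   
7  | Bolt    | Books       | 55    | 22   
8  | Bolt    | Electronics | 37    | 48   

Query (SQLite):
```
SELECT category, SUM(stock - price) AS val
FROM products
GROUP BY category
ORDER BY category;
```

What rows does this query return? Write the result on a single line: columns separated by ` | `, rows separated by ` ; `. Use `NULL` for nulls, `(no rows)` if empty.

Books | -89 ; Electronics | 13 ; Sports | 22 ; Toys | -50

For each row compute stock - price.
Group by category; take SUM of the expression per group.
  Books: ids {2, 5, 7} → SUM(stock - price)=-89
  Electronics: ids {3, 8} → SUM(stock - price)=13
  Sports: ids {1} → SUM(stock - price)=22
  Toys: ids {4, 6} → SUM(stock - price)=-50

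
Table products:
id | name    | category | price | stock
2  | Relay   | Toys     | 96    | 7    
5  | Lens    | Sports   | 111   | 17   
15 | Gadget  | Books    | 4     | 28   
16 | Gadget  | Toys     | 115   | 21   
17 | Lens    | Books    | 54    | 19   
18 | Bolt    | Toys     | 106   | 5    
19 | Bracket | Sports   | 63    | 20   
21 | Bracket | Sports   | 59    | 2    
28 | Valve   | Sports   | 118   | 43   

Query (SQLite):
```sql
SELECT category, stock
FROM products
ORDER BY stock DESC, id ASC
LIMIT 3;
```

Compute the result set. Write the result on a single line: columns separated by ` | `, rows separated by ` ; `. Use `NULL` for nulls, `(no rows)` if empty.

Sort by stock desc, tiebreak id asc: (43, id=28), (28, id=15), (21, id=16), (20, id=19), (19, id=17), (17, id=5) …. Take first 3.

Sports | 43 ; Books | 28 ; Toys | 21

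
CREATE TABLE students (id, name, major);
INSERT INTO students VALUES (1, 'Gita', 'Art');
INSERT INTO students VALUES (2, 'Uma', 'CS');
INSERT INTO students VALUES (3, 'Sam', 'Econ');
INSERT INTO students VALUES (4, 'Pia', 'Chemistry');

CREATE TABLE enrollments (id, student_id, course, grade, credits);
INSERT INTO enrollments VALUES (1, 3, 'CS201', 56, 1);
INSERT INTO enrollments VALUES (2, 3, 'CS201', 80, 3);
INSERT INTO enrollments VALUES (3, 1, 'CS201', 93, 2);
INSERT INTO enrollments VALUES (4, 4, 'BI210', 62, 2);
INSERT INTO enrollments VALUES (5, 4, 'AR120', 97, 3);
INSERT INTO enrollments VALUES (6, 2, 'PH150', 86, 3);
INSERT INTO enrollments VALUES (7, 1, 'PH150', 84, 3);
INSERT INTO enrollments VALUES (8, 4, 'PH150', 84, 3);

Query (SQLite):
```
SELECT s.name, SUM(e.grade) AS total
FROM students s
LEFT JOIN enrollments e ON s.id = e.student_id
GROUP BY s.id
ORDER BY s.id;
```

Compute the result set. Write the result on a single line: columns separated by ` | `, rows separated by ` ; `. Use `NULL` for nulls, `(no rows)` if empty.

LEFT JOIN keeps every students row; unmatched ones get NULL for enrollments columns.
Group by students.id and compute SUM(e.grade). SUM over an all-NULL group is NULL.
  1: ids {3, 7} → SUM(e.grade)=177
  2: ids {6} → SUM(e.grade)=86
  3: ids {1, 2} → SUM(e.grade)=136
  4: ids {4, 5, 8} → SUM(e.grade)=243

Gita | 177 ; Uma | 86 ; Sam | 136 ; Pia | 243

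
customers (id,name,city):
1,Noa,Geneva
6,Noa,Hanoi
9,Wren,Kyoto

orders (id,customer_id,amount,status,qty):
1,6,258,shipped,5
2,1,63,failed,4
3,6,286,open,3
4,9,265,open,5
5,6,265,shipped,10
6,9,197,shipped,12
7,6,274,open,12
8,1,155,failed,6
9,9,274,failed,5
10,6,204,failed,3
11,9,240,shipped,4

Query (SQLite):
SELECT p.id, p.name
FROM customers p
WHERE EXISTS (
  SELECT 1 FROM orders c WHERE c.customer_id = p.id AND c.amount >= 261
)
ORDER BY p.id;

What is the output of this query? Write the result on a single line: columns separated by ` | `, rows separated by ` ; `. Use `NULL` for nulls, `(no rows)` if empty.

6 | Noa ; 9 | Wren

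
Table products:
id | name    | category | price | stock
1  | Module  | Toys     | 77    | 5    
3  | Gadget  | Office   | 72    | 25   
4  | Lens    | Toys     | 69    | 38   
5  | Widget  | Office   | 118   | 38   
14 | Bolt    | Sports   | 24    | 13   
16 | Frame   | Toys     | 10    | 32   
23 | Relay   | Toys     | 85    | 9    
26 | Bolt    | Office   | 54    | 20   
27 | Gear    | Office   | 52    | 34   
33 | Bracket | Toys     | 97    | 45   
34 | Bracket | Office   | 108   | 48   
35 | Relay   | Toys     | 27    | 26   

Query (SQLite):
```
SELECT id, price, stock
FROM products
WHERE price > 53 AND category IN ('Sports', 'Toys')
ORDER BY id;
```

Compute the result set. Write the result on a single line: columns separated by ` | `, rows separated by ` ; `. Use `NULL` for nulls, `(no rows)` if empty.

price > 53: ids {1, 3, 4, 5, 23, 26, 33, 34}
category IN ('Sports', 'Toys'): ids {1, 4, 14, 16, 23, 33, 35}
Combine with AND.

1 | 77 | 5 ; 4 | 69 | 38 ; 23 | 85 | 9 ; 33 | 97 | 45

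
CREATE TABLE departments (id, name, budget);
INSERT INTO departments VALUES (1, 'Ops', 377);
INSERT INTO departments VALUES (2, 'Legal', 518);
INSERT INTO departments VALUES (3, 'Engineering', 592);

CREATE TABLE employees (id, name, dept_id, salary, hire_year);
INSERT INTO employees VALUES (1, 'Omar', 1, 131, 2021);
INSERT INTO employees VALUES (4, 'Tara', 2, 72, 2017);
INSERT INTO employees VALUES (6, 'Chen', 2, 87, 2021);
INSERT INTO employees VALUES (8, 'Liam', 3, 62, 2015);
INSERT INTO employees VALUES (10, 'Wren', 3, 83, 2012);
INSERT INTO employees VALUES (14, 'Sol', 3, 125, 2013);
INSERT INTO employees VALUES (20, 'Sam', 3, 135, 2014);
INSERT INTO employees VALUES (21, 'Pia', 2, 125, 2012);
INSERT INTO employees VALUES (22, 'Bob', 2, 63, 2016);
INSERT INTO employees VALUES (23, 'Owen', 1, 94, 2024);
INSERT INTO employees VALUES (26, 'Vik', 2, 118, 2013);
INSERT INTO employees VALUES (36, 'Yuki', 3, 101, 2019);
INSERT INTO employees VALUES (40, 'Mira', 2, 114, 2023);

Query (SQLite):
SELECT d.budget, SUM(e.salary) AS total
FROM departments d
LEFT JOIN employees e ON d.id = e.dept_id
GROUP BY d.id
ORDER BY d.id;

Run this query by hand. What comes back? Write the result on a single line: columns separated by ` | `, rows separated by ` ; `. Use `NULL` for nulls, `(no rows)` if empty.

377 | 225 ; 518 | 579 ; 592 | 506

LEFT JOIN keeps every departments row; unmatched ones get NULL for employees columns.
Group by departments.id and compute SUM(e.salary). SUM over an all-NULL group is NULL.
  1: ids {1, 23} → SUM(e.salary)=225
  2: ids {4, 6, 21, 22, 26, 40} → SUM(e.salary)=579
  3: ids {8, 10, 14, 20, 36} → SUM(e.salary)=506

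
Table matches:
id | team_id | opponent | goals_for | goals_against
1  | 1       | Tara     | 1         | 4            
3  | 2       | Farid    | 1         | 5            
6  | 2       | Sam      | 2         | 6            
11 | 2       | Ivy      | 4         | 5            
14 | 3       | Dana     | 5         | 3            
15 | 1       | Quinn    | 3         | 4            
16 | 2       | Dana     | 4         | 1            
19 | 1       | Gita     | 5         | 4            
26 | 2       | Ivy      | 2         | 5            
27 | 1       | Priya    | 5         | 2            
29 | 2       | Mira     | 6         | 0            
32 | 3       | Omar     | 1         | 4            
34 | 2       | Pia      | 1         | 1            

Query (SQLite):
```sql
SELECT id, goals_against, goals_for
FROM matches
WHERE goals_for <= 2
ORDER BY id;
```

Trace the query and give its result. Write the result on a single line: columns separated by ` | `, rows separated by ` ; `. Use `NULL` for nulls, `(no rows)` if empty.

goals_for <= 2: ids {1, 3, 6, 26, 32, 34}

1 | 4 | 1 ; 3 | 5 | 1 ; 6 | 6 | 2 ; 26 | 5 | 2 ; 32 | 4 | 1 ; 34 | 1 | 1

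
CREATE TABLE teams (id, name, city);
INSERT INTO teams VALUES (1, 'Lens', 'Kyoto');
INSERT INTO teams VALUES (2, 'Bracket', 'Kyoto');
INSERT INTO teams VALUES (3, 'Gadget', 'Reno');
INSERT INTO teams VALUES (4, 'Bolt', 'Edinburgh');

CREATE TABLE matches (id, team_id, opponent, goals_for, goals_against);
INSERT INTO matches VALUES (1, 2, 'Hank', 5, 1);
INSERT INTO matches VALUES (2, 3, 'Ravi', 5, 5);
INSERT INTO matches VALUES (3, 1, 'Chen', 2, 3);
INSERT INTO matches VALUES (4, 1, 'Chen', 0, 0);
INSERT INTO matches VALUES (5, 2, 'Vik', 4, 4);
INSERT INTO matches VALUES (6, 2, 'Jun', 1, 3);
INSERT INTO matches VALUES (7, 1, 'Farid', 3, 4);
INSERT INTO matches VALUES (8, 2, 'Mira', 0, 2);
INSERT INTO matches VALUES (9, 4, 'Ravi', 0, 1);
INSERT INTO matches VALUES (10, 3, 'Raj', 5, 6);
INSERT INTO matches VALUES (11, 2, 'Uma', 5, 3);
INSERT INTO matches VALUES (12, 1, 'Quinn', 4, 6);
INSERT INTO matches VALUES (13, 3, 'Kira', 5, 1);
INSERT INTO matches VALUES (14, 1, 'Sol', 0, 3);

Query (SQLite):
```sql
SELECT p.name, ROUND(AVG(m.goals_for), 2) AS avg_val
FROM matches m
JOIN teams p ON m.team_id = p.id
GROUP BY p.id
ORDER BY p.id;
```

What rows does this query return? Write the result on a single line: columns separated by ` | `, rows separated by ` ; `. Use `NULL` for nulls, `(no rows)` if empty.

Join each matches row to its teams via team_id.
Group joined rows by teams.id; compute ROUND(AVG(m.goals_for), 2) per group.
  1: ids {3, 4, 7, 12, 14} → ROUND(AVG(m.goals_for), 2)=1.8
  2: ids {1, 5, 6, 8, 11} → ROUND(AVG(m.goals_for), 2)=3
  3: ids {2, 10, 13} → ROUND(AVG(m.goals_for), 2)=5
  4: ids {9} → ROUND(AVG(m.goals_for), 2)=0

Lens | 1.8 ; Bracket | 3 ; Gadget | 5 ; Bolt | 0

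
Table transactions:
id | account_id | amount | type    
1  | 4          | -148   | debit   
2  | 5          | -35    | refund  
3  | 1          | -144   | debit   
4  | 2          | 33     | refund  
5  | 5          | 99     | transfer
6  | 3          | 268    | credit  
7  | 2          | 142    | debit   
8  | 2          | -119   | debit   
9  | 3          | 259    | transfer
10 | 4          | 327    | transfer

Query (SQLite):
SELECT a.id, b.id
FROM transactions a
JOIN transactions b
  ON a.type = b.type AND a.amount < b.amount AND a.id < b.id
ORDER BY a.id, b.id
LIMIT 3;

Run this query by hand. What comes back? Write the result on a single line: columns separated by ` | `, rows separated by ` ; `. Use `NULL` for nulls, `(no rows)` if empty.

1 | 3 ; 1 | 7 ; 1 | 8

Pairs (a,b) with same type, a.amount < b.amount, a.id < b.id.
type groups: credit:{6} debit:{1,3,7,8} refund:{2,4} transfer:{5,9,10}
Ordered by (a.id, b.id); first 3.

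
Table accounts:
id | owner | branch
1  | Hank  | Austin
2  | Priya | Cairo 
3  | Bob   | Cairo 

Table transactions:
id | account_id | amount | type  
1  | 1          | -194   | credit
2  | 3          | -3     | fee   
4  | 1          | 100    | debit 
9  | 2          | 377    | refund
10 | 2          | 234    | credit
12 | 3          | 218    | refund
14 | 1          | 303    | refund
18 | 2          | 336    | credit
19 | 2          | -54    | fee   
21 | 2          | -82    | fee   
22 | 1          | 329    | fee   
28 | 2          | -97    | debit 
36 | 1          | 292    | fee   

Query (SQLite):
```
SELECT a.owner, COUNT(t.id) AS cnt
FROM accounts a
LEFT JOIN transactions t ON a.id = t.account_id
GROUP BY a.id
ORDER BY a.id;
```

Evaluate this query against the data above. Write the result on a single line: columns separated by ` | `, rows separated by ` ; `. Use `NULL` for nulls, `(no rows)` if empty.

LEFT JOIN keeps every accounts row; unmatched ones get NULL for transactions columns.
Group by accounts.id and compute COUNT(t.id). COUNT(col) of an all-NULL group is 0.
  1: ids {1, 4, 14, 22, 36} → COUNT(t.id)=5
  2: ids {9, 10, 18, 19, 21, 28} → COUNT(t.id)=6
  3: ids {2, 12} → COUNT(t.id)=2

Hank | 5 ; Priya | 6 ; Bob | 2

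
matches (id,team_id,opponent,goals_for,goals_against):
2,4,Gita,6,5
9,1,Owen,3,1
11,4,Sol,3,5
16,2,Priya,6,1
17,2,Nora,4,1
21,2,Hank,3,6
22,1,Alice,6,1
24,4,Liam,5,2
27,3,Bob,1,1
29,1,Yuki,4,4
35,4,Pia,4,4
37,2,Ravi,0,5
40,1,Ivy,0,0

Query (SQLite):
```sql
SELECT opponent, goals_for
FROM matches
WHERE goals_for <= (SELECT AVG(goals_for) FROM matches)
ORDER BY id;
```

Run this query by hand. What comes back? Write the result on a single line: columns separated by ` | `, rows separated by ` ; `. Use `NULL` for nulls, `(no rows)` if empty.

Owen | 3 ; Sol | 3 ; Hank | 3 ; Bob | 1 ; Ravi | 0 ; Ivy | 0

Scalar subquery: AVG(goals_for) over all matches rows = 3.461538 (≈; comparison uses full precision).
Keep rows where goals_for <= that value.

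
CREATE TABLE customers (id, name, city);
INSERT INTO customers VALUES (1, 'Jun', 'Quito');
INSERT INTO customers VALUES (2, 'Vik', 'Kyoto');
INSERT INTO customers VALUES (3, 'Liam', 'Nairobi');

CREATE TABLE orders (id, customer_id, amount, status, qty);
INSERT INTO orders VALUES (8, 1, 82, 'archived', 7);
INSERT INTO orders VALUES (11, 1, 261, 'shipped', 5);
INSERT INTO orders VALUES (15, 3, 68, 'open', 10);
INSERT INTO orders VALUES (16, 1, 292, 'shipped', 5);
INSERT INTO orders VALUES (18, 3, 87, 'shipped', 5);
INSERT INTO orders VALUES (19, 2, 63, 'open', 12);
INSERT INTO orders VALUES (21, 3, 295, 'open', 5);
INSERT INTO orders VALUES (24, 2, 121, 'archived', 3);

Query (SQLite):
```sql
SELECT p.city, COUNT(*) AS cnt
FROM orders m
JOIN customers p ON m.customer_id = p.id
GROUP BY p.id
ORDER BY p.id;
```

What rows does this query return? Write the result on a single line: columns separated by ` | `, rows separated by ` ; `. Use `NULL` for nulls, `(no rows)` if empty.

Join each orders row to its customers via customer_id.
Group joined rows by customers.id; compute COUNT(*) per group.
  1: ids {8, 11, 16} → COUNT(*)=3
  2: ids {19, 24} → COUNT(*)=2
  3: ids {15, 18, 21} → COUNT(*)=3

Quito | 3 ; Kyoto | 2 ; Nairobi | 3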